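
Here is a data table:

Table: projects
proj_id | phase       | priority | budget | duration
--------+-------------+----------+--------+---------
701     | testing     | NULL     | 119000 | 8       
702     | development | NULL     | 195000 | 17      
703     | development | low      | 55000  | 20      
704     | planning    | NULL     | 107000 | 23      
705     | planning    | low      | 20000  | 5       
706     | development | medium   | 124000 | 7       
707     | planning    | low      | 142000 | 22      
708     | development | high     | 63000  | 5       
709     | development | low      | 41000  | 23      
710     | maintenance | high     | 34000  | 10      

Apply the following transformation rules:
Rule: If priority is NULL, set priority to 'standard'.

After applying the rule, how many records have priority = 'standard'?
3

Step 1: Count records where priority IS NULL
Step 2: Found 3 records with NULL priority
Step 3: These records will have priority set to 'standard'
Step 4: Records already having priority = 'standard': 0
Step 5: Answer: 3 + 0 = 3 records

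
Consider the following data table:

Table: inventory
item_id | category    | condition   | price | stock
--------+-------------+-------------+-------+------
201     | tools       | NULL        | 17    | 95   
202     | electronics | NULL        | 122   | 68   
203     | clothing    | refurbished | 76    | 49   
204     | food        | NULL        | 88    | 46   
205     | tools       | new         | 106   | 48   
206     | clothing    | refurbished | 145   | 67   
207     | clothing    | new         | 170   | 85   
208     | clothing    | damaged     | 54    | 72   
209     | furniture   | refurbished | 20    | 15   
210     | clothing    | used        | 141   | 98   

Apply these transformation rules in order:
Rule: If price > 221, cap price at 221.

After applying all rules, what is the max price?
170

Step 1: Original maximum price = 170
Step 2: Check cap of 221 against maximum
Step 3: No records exceed the cap (max 170 <= cap 221), so no capping applies
Step 4: Maximum after transformation = 170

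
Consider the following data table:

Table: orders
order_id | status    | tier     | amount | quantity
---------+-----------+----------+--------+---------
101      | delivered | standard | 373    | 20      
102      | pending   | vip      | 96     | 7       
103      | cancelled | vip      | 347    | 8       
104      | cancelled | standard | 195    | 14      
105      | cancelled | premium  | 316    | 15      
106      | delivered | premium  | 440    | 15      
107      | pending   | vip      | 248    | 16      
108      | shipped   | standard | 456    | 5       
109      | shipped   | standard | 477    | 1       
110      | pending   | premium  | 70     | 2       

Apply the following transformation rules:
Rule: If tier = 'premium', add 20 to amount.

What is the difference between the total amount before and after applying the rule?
60

Step 1: Original sum of amount = 3018
Step 2: 3 records have tier = 'premium'
Step 3: Each affected record changes by 20
Step 4: Total change = 3 × 20 = 60
Step 5: New sum = 3018 + 60 = 3078
Step 6: Difference = |3078 - 3018| = 60
        (Sum increased by 60)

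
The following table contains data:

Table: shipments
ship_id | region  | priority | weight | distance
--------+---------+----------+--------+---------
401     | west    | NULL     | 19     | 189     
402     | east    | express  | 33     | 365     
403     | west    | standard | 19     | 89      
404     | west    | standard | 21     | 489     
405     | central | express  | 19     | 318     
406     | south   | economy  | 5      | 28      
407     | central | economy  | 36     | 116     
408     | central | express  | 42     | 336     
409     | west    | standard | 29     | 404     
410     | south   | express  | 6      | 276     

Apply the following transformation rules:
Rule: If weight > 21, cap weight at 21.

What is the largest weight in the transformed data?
21

Step 1: Original maximum weight = 42
Step 2: Apply cap at 21
Step 3: 4 records had weight > 21 and were capped
Step 4: Maximum after transformation = 21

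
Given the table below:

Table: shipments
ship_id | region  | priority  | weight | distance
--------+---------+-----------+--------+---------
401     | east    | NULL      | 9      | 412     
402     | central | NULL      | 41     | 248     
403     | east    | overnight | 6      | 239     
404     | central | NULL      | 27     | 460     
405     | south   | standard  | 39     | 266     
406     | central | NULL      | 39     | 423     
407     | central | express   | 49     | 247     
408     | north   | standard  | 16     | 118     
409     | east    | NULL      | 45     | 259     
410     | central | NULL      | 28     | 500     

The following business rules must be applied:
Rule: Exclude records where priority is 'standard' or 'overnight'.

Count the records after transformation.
7

Step 1: Count records to exclude
  - 2 (standard) + 1 (overnight) = 3 records
Step 2: Total records: 10
Step 3: Remaining = 10 - 3 = 7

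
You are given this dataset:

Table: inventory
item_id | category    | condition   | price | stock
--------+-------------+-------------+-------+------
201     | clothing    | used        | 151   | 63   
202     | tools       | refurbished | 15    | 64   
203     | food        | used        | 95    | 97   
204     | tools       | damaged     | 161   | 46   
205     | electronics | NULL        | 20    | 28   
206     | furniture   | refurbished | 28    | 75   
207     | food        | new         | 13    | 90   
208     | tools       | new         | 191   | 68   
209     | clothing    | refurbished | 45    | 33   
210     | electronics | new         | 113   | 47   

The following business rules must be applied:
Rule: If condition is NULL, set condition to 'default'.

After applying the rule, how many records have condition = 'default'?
1

Step 1: Count records where condition IS NULL
Step 2: Found 1 records with NULL condition
Step 3: These records will have condition set to 'default'
Step 4: Records already having condition = 'default': 0
Step 5: Answer: 1 + 0 = 1 records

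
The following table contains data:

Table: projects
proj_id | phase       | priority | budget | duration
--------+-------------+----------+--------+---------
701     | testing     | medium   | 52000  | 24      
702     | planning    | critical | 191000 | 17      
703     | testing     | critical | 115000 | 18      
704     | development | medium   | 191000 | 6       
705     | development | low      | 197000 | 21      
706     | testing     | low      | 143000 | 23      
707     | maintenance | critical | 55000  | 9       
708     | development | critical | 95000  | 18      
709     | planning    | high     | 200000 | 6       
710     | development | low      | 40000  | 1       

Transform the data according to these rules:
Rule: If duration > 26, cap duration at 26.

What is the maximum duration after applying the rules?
24

Step 1: Original maximum duration = 24
Step 2: Check cap of 26 against maximum
Step 3: No records exceed the cap (max 24 <= cap 26), so no capping applies
Step 4: Maximum after transformation = 24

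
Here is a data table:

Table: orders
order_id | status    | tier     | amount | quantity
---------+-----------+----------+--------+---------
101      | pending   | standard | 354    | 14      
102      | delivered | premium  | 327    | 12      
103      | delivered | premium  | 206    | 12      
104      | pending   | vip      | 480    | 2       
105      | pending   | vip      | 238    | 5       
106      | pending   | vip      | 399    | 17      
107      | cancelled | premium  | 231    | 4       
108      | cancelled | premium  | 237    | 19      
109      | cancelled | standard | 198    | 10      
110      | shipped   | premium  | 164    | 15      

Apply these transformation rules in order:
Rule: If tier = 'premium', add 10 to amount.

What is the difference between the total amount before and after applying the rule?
50

Step 1: Original sum of amount = 2834
Step 2: 5 records have tier = 'premium'
Step 3: Each affected record changes by 10
Step 4: Total change = 5 × 10 = 50
Step 5: New sum = 2834 + 50 = 2884
Step 6: Difference = |2884 - 2834| = 50
        (Sum increased by 50)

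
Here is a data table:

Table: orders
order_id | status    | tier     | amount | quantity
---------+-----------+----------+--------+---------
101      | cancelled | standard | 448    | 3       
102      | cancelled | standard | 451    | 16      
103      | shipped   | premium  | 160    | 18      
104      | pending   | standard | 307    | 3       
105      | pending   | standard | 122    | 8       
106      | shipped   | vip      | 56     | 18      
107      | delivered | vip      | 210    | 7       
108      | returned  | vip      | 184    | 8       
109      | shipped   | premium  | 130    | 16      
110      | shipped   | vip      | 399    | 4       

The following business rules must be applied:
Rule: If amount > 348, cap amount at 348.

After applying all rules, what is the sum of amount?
2213

Step 1: 3 records have amount > 348
Step 2: These records originally summed to 1298
Step 3: After capping: 3 × 348 = 1044
Step 4: Unaffected records sum: 1169
Step 5: Final sum = 1044 + 1169 = 2213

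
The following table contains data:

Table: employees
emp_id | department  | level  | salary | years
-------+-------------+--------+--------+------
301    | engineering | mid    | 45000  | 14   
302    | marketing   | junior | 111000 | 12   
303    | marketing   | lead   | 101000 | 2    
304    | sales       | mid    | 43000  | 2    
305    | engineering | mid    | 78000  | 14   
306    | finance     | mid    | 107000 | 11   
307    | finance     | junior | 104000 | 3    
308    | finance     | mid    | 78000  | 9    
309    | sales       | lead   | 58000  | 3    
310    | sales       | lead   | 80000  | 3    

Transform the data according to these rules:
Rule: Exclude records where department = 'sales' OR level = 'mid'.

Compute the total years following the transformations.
17

Step 1: Find records where department = 'sales' OR level = 'mid'
Step 2: 7 records match, summing to 56
Step 3: Original sum: 73
Step 4: Remaining sum = 73 - 56 = 17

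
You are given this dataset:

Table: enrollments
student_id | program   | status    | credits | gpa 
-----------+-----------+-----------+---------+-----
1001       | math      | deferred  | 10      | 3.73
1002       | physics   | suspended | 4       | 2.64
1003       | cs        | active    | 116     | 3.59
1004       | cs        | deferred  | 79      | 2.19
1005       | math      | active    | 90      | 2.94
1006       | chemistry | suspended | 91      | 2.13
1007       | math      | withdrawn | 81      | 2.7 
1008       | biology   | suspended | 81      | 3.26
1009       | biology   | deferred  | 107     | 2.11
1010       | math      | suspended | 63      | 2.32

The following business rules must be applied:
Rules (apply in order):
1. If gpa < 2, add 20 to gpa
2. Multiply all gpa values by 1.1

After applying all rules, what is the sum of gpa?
30.37

Step 1: Apply Rule 1 - Add 20 to records with gpa < 2
  - 0 records affected: 0 + (0 × 20) = 0
  - Unaffected records: 27.61
  - Sum after Rule 1: 27.61
Step 2: Apply Rule 2 - Multiply all by 1.1
  - 27.61 × 1.1 = 30.37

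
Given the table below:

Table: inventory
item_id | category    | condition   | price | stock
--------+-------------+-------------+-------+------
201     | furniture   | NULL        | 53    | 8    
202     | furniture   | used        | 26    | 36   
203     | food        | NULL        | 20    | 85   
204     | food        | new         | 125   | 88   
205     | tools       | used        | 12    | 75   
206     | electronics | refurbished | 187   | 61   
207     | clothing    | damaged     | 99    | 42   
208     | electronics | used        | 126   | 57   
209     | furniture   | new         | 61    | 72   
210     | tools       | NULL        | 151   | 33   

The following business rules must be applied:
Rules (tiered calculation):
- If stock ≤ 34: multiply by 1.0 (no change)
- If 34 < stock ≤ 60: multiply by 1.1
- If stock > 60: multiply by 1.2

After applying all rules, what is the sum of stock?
646.7

Step 1: Tier 1 (stock ≤ 34): 2 records, sum = 41 × 1.0 = 41.0
Step 2: Tier 2 (34 < stock ≤ 60): 3 records, sum = 135 × 1.1 = 148.5
Step 3: Tier 3 (stock > 60): 5 records, sum = 381 × 1.2 = 457.2
Step 4: Final sum = 41.0 + 148.5 + 457.2 = 646.7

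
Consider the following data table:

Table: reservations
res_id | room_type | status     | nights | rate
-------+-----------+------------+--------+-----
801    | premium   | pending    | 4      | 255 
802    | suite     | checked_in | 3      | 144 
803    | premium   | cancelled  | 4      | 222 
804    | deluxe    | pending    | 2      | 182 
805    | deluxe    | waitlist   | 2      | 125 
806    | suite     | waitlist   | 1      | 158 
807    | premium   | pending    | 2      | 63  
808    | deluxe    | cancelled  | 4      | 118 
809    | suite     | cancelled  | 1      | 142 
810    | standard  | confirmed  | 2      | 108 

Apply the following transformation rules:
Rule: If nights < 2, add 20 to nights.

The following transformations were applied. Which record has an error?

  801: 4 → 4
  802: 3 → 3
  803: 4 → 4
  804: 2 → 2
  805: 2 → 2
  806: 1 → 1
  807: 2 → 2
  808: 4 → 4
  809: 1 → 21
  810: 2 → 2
Record 806 has an error. The correct transformed value should be 21, not 1.

Step 1: Check each record against the rule
Step 2: Record 806 has nights = 1
Step 3: Since 1 < 2, the bonus should have been applied
Step 4: Correct value = 21, but claimed value = 1
Conclusion: Record 806 has the error.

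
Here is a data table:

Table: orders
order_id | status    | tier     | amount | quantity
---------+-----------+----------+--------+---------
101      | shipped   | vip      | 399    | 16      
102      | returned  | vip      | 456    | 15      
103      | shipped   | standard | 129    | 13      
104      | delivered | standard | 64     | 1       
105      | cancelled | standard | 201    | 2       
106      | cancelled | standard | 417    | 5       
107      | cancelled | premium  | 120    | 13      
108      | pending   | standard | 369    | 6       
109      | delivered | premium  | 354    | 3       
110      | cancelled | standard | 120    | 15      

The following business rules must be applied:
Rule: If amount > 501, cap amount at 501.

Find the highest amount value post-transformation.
456

Step 1: Original maximum amount = 456
Step 2: Check cap of 501 against maximum
Step 3: No records exceed the cap (max 456 <= cap 501), so no capping applies
Step 4: Maximum after transformation = 456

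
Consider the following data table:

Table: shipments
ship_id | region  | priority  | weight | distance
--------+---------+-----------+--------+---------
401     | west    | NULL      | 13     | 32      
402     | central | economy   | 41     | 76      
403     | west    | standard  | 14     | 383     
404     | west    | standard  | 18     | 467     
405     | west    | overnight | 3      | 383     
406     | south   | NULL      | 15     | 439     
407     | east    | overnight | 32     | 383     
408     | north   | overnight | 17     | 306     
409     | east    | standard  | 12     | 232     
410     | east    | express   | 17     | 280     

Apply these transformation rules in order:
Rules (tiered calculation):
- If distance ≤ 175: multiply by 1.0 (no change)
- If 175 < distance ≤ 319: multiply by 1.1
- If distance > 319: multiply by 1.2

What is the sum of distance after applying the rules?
3473.8

Step 1: Tier 1 (distance ≤ 175): 2 records, sum = 108 × 1.0 = 108.0
Step 2: Tier 2 (175 < distance ≤ 319): 3 records, sum = 818 × 1.1 = 899.8
Step 3: Tier 3 (distance > 319): 5 records, sum = 2055 × 1.2 = 2466.0
Step 4: Final sum = 108.0 + 899.8 + 2466.0 = 3473.8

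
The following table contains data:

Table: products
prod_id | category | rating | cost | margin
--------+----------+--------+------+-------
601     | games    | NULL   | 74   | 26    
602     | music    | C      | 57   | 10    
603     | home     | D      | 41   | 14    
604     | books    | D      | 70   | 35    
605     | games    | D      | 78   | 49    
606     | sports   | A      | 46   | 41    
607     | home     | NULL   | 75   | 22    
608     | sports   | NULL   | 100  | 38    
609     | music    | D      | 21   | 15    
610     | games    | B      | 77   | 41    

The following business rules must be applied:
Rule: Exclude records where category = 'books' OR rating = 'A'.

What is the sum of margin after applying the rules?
215

Step 1: Find records where category = 'books' OR rating = 'A'
Step 2: 2 records match, summing to 76
Step 3: Original sum: 291
Step 4: Remaining sum = 291 - 76 = 215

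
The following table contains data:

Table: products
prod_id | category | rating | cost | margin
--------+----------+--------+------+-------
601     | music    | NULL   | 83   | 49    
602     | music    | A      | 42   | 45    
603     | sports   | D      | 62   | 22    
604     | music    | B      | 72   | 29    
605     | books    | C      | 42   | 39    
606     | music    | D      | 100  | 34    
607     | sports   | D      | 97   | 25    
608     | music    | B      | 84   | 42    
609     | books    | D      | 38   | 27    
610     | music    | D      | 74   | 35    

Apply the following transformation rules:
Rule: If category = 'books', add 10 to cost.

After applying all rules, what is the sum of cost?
714

Step 1: Count records where category = 'books': 2
Step 2: Total bonus added: 2 × 10 = 20
Step 3: Original sum of cost: 694
Step 4: Final sum = 694 + 20 = 714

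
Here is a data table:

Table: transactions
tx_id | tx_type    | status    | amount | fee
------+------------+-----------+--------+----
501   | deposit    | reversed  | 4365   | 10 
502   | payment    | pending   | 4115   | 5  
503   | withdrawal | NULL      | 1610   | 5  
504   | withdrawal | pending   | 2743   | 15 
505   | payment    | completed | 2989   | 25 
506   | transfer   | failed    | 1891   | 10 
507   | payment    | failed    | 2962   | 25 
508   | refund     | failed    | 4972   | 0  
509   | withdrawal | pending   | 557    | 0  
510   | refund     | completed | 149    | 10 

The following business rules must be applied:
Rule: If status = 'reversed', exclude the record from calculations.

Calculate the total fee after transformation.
95

Step 1: Identify records where status = 'reversed'
Step 2: The excluded records sum to 10
Step 3: Original total fee = 105
Step 4: Remaining total = 105 - 10 = 95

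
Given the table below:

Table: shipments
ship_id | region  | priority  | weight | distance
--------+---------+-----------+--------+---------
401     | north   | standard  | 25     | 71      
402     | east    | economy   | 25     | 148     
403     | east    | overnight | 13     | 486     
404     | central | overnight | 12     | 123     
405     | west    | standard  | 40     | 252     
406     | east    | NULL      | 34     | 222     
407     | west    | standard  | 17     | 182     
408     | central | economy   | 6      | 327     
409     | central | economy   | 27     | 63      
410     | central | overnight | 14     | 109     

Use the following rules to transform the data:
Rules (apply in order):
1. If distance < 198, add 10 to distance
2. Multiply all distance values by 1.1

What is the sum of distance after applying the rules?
2247.3

Step 1: Apply Rule 1 - Add 10 to records with distance < 198
  - 6 records affected: 696 + (6 × 10) = 756
  - Unaffected records: 1287
  - Sum after Rule 1: 2043
Step 2: Apply Rule 2 - Multiply all by 1.1
  - 2043 × 1.1 = 2247.3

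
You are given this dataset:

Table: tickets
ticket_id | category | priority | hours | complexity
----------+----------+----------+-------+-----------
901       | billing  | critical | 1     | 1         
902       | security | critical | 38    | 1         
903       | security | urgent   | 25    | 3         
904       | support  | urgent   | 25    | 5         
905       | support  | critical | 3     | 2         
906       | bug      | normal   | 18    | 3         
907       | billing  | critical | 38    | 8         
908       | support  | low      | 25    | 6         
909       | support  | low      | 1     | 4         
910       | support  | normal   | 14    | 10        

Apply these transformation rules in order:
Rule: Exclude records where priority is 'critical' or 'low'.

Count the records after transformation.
4

Step 1: Count records to exclude
  - 4 (critical) + 2 (low) = 6 records
Step 2: Total records: 10
Step 3: Remaining = 10 - 6 = 4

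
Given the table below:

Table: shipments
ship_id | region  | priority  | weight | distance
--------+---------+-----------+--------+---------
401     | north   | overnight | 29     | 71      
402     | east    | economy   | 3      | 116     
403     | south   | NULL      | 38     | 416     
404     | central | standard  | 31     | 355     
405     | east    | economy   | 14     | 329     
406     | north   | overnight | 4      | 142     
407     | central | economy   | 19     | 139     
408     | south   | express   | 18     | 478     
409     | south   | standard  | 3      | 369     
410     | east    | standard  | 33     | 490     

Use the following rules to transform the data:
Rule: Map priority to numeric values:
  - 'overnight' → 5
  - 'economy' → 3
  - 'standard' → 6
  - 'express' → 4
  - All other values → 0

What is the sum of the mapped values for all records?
41

Step 1: Apply mapping to each record
Step 2: Count by status:
  'overnight': 2 records × 5 = 10
  'economy': 3 records × 3 = 9
  'standard': 3 records × 6 = 18
  'express': 1 records × 4 = 4
Step 3: Sum all mapped values = 41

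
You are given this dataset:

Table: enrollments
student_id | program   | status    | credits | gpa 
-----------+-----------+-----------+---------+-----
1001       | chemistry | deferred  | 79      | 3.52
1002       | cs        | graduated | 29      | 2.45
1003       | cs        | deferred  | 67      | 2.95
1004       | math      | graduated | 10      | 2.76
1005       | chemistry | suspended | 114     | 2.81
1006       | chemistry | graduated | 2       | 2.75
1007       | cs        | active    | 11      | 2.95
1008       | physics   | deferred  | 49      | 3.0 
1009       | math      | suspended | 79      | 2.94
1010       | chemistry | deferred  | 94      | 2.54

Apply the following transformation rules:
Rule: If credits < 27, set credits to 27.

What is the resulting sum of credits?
592

Step 1: 3 records have credits < 27
Step 2: These records originally summed to 23
Step 3: After setting to minimum: 3 × 27 = 81
Step 4: Unaffected records sum: 511
Step 5: Final sum = 81 + 511 = 592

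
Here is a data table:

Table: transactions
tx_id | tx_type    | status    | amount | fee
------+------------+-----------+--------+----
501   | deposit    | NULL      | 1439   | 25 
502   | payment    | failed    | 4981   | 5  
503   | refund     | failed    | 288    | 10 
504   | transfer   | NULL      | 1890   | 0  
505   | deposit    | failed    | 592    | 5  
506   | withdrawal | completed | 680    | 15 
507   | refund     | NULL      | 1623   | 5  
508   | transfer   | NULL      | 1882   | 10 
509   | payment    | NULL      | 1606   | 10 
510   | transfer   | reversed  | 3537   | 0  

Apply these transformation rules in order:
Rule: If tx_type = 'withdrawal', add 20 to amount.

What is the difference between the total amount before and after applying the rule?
20

Step 1: Original sum of amount = 18518
Step 2: 1 records have tx_type = 'withdrawal'
Step 3: Each affected record changes by 20
Step 4: Total change = 1 × 20 = 20
Step 5: New sum = 18518 + 20 = 18538
Step 6: Difference = |18538 - 18518| = 20
        (Sum increased by 20)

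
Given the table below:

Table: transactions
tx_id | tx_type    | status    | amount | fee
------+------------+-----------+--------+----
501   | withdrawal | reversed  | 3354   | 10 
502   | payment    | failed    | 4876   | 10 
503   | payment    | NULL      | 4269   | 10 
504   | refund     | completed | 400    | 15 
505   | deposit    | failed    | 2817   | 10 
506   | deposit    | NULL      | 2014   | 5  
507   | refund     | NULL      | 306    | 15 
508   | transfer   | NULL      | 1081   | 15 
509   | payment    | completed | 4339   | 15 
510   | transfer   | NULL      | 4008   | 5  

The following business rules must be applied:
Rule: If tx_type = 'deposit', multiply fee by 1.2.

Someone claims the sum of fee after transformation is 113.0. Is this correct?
Yes, the result is correct.

Step 1: Calculate the correct sum after transformation
Step 2: Apply multiplier 1.2 to records where tx_type = 'deposit'
Step 3: Correct result = 113.0
Step 4: Claimed result = 113.0
Step 5: 113.0 = 113.0 ✓
Conclusion: The claimed result is correct.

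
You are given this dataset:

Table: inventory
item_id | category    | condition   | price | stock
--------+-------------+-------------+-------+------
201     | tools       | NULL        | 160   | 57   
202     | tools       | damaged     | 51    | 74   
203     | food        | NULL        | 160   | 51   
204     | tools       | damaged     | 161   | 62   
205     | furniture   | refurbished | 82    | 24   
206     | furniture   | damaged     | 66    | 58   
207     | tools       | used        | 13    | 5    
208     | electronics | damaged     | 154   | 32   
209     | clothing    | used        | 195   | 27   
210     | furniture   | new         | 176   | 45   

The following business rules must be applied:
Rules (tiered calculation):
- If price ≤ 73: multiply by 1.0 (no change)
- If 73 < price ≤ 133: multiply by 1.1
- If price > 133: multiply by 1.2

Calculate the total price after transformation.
1427.4

Step 1: Tier 1 (price ≤ 73): 3 records, sum = 130 × 1.0 = 130.0
Step 2: Tier 2 (73 < price ≤ 133): 1 records, sum = 82 × 1.1 = 90.2
Step 3: Tier 3 (price > 133): 6 records, sum = 1006 × 1.2 = 1207.2
Step 4: Final sum = 130.0 + 90.2 + 1207.2 = 1427.4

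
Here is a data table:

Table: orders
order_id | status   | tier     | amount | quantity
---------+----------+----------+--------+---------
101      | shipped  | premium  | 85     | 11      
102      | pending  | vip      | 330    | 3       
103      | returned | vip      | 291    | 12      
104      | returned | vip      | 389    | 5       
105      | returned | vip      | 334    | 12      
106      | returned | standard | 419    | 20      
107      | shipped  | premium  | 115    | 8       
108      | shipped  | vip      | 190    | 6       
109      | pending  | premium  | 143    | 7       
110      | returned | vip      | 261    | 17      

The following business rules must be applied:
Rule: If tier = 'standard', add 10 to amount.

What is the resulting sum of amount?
2567

Step 1: Count records where tier = 'standard': 1
Step 2: Total bonus added: 1 × 10 = 10
Step 3: Original sum of amount: 2557
Step 4: Final sum = 2557 + 10 = 2567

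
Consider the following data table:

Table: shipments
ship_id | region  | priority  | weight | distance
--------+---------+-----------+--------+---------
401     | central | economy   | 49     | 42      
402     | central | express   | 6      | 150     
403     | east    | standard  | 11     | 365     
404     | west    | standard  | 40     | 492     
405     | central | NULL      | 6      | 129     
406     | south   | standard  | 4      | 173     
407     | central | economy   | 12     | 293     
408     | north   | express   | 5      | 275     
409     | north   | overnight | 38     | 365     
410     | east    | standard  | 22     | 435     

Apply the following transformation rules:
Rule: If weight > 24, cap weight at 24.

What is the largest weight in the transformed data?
24

Step 1: Original maximum weight = 49
Step 2: Apply cap at 24
Step 3: 3 records had weight > 24 and were capped
Step 4: Maximum after transformation = 24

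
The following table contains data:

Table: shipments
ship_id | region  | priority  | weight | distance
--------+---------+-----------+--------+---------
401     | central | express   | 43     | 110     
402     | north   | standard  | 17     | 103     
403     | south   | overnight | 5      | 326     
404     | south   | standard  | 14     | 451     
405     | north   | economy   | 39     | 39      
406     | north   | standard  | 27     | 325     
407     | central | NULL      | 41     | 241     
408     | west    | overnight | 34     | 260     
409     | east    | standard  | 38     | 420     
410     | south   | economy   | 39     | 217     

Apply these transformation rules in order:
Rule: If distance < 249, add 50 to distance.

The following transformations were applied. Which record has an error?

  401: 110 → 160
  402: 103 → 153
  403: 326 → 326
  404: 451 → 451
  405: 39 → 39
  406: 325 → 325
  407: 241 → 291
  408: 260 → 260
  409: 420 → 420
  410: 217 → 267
Record 405 has an error. The correct transformed value should be 89, not 39.

Step 1: Check each record against the rule
Step 2: Record 405 has distance = 39
Step 3: Since 39 < 249, the bonus should have been applied
Step 4: Correct value = 89, but claimed value = 39
Conclusion: Record 405 has the error.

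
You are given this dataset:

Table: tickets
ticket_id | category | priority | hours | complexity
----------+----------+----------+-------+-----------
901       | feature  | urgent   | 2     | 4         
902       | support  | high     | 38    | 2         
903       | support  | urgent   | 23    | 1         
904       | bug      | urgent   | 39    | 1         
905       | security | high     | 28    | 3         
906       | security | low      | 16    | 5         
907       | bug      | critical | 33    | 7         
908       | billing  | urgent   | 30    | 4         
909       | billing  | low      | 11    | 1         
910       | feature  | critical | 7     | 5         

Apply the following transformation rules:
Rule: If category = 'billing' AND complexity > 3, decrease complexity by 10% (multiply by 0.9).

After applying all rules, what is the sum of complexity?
32.6

Step 1: Find records where category = 'billing' AND complexity > 3
Step 2: 1 records match, summing to 4
Step 3: After multiplier: 4 × 0.9 = 3.6
Step 4: Unaffected records sum: 29
Step 5: Final sum = 3.6 + 29 = 32.6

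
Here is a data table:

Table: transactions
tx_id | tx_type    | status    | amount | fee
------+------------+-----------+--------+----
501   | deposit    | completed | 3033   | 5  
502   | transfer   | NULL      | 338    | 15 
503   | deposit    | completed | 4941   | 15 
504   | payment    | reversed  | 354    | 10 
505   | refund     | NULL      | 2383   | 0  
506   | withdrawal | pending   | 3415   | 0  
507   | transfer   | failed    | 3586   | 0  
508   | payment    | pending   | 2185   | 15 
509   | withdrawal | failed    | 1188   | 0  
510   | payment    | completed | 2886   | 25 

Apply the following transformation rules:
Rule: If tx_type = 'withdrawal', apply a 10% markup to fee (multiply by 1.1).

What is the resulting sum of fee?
85.0

Step 1: Records with tx_type = 'withdrawal' have total fee = 0
Step 2: Apply multiplier: 0 × 1.1 = 0.0
Step 3: Other records total: 85
Step 4: Final sum = 0.0 + 85 = 85.0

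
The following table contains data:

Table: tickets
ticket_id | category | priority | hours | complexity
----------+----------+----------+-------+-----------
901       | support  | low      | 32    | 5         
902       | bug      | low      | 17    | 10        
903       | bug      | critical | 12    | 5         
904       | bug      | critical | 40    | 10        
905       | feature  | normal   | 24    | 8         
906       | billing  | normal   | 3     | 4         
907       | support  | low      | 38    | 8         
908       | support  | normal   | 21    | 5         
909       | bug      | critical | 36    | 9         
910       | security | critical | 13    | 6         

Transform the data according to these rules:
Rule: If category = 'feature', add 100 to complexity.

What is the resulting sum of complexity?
170

Step 1: Count records where category = 'feature': 1
Step 2: Total bonus added: 1 × 100 = 100
Step 3: Original sum of complexity: 70
Step 4: Final sum = 70 + 100 = 170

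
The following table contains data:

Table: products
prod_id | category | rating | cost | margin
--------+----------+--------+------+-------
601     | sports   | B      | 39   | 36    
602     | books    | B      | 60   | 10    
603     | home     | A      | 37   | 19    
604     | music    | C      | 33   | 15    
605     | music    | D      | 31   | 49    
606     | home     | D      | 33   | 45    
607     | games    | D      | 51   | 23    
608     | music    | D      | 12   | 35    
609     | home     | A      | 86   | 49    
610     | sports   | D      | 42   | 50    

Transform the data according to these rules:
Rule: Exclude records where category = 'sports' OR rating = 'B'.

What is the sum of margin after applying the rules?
235

Step 1: Find records where category = 'sports' OR rating = 'B'
Step 2: 3 records match, summing to 96
Step 3: Original sum: 331
Step 4: Remaining sum = 331 - 96 = 235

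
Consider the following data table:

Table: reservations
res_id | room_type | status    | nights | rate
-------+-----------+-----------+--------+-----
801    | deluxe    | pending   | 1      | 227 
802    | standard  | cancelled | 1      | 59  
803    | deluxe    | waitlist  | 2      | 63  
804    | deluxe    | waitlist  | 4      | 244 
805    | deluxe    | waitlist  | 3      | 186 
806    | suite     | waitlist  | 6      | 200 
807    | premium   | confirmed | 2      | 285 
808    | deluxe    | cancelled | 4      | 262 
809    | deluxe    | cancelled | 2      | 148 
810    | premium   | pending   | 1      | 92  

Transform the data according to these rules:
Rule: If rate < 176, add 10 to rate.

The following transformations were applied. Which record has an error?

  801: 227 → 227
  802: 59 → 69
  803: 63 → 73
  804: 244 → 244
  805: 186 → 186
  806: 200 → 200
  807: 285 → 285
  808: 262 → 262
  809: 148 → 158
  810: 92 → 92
Record 810 has an error. The correct transformed value should be 102, not 92.

Step 1: Check each record against the rule
Step 2: Record 810 has rate = 92
Step 3: Since 92 < 176, the bonus should have been applied
Step 4: Correct value = 102, but claimed value = 92
Conclusion: Record 810 has the error.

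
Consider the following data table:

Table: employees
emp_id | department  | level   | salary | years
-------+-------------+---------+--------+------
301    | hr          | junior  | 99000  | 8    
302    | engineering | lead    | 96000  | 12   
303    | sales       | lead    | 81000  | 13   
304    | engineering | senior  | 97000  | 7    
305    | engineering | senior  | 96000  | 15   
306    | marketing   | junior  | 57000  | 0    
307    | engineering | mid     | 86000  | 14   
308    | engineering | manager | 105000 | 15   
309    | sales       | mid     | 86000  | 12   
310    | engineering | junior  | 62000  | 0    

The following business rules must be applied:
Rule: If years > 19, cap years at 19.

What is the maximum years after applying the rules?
15

Step 1: Original maximum years = 15
Step 2: Check cap of 19 against maximum
Step 3: No records exceed the cap (max 15 <= cap 19), so no capping applies
Step 4: Maximum after transformation = 15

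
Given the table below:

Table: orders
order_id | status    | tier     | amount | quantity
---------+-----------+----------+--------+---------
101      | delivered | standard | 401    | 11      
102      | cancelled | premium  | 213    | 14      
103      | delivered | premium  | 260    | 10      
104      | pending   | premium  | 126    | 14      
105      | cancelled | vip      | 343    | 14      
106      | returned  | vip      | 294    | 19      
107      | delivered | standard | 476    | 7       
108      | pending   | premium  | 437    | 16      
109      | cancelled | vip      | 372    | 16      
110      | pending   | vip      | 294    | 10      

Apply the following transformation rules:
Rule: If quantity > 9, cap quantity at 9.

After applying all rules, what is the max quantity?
9

Step 1: Original maximum quantity = 19
Step 2: Apply cap at 9
Step 3: 9 records had quantity > 9 and were capped
Step 4: Maximum after transformation = 9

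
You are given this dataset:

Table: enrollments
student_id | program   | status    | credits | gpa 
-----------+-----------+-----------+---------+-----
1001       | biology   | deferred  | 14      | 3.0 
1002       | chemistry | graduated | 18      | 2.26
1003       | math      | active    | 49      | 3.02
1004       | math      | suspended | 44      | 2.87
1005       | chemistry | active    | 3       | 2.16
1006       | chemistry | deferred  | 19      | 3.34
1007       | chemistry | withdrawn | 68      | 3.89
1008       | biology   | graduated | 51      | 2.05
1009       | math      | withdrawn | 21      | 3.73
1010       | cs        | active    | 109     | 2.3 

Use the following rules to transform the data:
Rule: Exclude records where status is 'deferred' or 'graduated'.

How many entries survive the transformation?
6

Step 1: Count records to exclude
  - 2 (deferred) + 2 (graduated) = 4 records
Step 2: Total records: 10
Step 3: Remaining = 10 - 4 = 6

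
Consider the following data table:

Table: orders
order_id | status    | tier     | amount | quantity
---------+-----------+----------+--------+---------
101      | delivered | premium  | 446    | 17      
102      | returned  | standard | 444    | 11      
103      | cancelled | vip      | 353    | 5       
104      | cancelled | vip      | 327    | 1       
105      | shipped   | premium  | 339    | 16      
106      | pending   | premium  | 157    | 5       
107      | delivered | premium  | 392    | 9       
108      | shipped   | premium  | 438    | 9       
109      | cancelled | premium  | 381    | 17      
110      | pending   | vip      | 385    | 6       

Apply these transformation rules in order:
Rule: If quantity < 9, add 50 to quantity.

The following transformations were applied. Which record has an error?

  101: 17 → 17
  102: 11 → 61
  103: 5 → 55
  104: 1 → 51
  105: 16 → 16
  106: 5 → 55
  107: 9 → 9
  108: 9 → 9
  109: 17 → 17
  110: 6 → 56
Record 102 has an error. The correct transformed value should be 11, not 61.

Step 1: Check each record against the rule
Step 2: Record 102 has quantity = 11
Step 3: Since 11 >= 9, the bonus should not have been applied
Step 4: Correct value = 11, but claimed value = 61
Conclusion: Record 102 has the error.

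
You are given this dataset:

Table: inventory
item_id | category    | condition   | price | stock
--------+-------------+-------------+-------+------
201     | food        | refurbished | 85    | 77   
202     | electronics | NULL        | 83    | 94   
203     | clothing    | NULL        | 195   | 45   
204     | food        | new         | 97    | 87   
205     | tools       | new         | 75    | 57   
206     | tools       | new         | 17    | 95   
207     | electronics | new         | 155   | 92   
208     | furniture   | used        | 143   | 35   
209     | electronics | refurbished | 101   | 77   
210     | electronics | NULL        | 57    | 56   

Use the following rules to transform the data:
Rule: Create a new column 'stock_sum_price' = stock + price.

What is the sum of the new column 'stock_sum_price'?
1723

Step 1: For each record, compute stock + price
Example calculations:
  77 + 85 = 162
  94 + 83 = 177
  45 + 195 = 240
  ...
Step 2: Sum all derived values
Step 3: Total = 1723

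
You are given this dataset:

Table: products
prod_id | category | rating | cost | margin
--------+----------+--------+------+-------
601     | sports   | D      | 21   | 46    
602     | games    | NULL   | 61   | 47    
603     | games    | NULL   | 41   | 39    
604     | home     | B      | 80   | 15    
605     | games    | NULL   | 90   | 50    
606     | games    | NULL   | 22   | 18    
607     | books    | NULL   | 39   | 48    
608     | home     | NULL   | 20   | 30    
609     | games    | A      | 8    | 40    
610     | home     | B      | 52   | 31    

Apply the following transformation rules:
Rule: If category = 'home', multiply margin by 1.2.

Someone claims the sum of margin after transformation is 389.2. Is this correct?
No, the correct result is 379.2.

Step 1: Calculate the correct sum after transformation
Step 2: Apply multiplier 1.2 to records where category = 'home'
Step 3: Correct result = 379.2
Step 4: Claimed result = 389.2
Step 5: 379.2 ≠ 389.2
Conclusion: The claimed result is incorrect. The correct answer is 379.2.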